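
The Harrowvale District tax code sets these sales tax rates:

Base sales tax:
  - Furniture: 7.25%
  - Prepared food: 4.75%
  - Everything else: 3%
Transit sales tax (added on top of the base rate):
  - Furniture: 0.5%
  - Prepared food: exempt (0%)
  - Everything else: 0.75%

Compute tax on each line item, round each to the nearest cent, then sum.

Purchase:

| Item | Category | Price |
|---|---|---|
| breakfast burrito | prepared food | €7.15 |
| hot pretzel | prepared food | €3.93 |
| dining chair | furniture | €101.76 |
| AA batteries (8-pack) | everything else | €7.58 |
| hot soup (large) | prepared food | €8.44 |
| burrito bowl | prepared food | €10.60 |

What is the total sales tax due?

Breakfast burrito €7.15: prepared food → 4.75% + 0% transit = 4.75% → €0.34
Hot pretzel €3.93: prepared food → 4.75% + 0% transit = 4.75% → €0.19
Dining chair €101.76: furniture → 7.25% + 0.5% transit = 7.75% → €7.89
AA batteries (8-pack) €7.58: everything else → 3% + 0.75% transit = 3.75% → €0.28
Hot soup (large) €8.44: prepared food → 4.75% + 0% transit = 4.75% → €0.40
Burrito bowl €10.60: prepared food → 4.75% + 0% transit = 4.75% → €0.50
Total tax = €0.34 + €0.19 + €7.89 + €0.28 + €0.40 + €0.50 = €9.60

€9.60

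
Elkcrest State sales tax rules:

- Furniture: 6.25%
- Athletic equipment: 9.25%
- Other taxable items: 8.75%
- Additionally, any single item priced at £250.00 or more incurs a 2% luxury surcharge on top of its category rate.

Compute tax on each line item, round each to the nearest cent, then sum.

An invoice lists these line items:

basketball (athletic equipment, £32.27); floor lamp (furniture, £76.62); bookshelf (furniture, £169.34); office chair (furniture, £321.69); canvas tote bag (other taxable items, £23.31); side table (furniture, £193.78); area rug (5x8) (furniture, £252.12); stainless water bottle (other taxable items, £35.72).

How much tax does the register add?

£82.97

Basketball £32.27: athletic equipment → 9.25% → £2.98
Floor lamp £76.62: furniture → 6.25% → £4.79
Bookshelf £169.34: furniture → 6.25% → £10.58
Office chair £321.69: furniture → 6.25% + 2% surcharge = 8.25% → £26.54
Canvas tote bag £23.31: other taxable items → 8.75% → £2.04
Side table £193.78: furniture → 6.25% → £12.11
Area rug (5x8) £252.12: furniture → 6.25% + 2% surcharge = 8.25% → £20.80
Stainless water bottle £35.72: other taxable items → 8.75% → £3.13
Total tax = £2.98 + £4.79 + £10.58 + £26.54 + £2.04 + £12.11 + £20.80 + £3.13 = £82.97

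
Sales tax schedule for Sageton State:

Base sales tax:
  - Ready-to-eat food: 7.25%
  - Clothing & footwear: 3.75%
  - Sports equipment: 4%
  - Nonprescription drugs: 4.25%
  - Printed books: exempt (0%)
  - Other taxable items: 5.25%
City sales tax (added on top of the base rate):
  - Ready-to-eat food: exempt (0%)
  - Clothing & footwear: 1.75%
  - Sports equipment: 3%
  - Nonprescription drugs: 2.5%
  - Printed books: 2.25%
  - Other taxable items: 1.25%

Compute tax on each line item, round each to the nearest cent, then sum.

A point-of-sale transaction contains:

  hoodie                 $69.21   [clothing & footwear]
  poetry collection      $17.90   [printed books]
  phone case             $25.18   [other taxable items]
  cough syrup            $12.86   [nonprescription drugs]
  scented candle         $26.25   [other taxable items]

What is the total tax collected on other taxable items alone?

$3.35

Phone case $25.18: other taxable items → 5.25% + 1.25% city = 6.5% → $1.64
Scented candle $26.25: other taxable items → 5.25% + 1.25% city = 6.5% → $1.71
Tax on other taxable items = $1.64 + $1.71 = $3.35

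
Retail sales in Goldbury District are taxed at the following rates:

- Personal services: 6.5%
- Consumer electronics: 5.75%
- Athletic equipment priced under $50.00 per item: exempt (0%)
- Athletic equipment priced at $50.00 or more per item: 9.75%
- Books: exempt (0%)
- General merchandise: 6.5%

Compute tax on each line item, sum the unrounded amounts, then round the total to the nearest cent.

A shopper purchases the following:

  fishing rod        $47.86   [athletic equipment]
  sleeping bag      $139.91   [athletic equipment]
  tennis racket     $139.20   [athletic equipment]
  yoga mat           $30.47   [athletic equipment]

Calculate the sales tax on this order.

$27.21

Fishing rod $47.86: athletic equipment, under $50.00 → 0% → $0.00
Sleeping bag $139.91: athletic equipment, $50.00 or more → 9.75% → $13.641225
Tennis racket $139.20: athletic equipment, $50.00 or more → 9.75% → $13.572
Yoga mat $30.47: athletic equipment, under $50.00 → 0% → $0.00
Unrounded tax sum = $27.213225 → $27.21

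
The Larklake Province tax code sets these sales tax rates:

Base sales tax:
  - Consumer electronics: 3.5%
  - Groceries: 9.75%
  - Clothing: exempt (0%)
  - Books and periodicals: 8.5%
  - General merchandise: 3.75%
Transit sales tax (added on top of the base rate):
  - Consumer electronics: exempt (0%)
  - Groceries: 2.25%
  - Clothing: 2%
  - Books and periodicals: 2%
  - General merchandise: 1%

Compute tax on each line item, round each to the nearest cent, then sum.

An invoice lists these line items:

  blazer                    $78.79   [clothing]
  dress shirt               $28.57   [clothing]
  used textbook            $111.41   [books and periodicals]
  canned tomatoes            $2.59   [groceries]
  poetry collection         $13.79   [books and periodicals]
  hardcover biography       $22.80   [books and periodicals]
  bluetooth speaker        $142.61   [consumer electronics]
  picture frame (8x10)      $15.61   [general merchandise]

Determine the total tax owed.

$23.73

Blazer $78.79: clothing → 0% + 2% transit = 2% → $1.58
Dress shirt $28.57: clothing → 0% + 2% transit = 2% → $0.57
Used textbook $111.41: books and periodicals → 8.5% + 2% transit = 10.5% → $11.70
Canned tomatoes $2.59: groceries → 9.75% + 2.25% transit = 12% → $0.31
Poetry collection $13.79: books and periodicals → 8.5% + 2% transit = 10.5% → $1.45
Hardcover biography $22.80: books and periodicals → 8.5% + 2% transit = 10.5% → $2.39
Bluetooth speaker $142.61: consumer electronics → 3.5% + 0% transit = 3.5% → $4.99
Picture frame (8x10) $15.61: general merchandise → 3.75% + 1% transit = 4.75% → $0.74
Total tax = $1.58 + $0.57 + $11.70 + $0.31 + $1.45 + $2.39 + $4.99 + $0.74 = $23.73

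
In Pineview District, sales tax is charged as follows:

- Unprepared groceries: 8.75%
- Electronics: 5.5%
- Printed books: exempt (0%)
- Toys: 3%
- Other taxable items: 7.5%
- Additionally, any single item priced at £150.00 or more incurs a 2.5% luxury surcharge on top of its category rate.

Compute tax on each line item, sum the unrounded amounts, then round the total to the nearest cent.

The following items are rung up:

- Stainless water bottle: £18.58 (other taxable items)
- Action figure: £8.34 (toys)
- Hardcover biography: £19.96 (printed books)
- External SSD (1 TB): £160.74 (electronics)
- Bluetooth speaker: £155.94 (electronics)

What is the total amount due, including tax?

£390.54

Stainless water bottle £18.58: other taxable items → 7.5% → £1.3935
Action figure £8.34: toys → 3% → £0.2502
Hardcover biography £19.96: printed books → 0% → £0.00
External SSD (1 TB) £160.74: electronics → 5.5% + 2.5% surcharge = 8% → £12.8592
Bluetooth speaker £155.94: electronics → 5.5% + 2.5% surcharge = 8% → £12.4752
Subtotal = £363.56; unrounded tax = £26.9781 → £26.98; total due = £390.54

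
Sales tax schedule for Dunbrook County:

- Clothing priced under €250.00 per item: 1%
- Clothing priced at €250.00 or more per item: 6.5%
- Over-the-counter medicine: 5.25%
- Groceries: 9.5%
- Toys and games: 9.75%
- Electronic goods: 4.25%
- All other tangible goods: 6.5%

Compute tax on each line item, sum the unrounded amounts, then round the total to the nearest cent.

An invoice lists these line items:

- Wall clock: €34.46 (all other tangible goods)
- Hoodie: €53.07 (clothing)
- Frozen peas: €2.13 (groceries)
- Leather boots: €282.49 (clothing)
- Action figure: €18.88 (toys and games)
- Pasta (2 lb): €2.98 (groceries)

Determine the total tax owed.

€23.46

Wall clock €34.46: all other tangible goods → 6.5% → €2.2399
Hoodie €53.07: clothing, under €250.00 → 1% → €0.5307
Frozen peas €2.13: groceries → 9.5% → €0.20235
Leather boots €282.49: clothing, €250.00 or more → 6.5% → €18.36185
Action figure €18.88: toys and games → 9.75% → €1.8408
Pasta (2 lb) €2.98: groceries → 9.5% → €0.2831
Unrounded tax sum = €23.4587 → €23.46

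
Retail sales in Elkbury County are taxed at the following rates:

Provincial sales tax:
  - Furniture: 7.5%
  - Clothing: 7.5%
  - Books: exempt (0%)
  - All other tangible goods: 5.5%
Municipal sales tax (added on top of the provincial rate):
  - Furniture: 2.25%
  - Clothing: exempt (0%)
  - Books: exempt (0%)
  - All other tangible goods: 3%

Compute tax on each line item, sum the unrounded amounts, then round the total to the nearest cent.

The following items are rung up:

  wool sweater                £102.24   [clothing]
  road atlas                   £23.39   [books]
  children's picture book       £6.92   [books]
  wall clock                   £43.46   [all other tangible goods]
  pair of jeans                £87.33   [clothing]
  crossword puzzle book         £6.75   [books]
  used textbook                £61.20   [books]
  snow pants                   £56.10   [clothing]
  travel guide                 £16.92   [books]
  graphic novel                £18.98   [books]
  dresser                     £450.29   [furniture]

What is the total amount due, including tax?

£939.60

Wool sweater £102.24: clothing → 7.5% + 0% municipal = 7.5% → £7.668
Road atlas £23.39: books → 0% + 0% municipal = 0% → £0.00
Children's picture book £6.92: books → 0% + 0% municipal = 0% → £0.00
Wall clock £43.46: all other tangible goods → 5.5% + 3% municipal = 8.5% → £3.6941
Pair of jeans £87.33: clothing → 7.5% + 0% municipal = 7.5% → £6.54975
Crossword puzzle book £6.75: books → 0% + 0% municipal = 0% → £0.00
Used textbook £61.20: books → 0% + 0% municipal = 0% → £0.00
Snow pants £56.10: clothing → 7.5% + 0% municipal = 7.5% → £4.2075
Travel guide £16.92: books → 0% + 0% municipal = 0% → £0.00
Graphic novel £18.98: books → 0% + 0% municipal = 0% → £0.00
Dresser £450.29: furniture → 7.5% + 2.25% municipal = 9.75% → £43.903275
Subtotal = £873.58; unrounded tax = £66.022625 → £66.02; total due = £939.60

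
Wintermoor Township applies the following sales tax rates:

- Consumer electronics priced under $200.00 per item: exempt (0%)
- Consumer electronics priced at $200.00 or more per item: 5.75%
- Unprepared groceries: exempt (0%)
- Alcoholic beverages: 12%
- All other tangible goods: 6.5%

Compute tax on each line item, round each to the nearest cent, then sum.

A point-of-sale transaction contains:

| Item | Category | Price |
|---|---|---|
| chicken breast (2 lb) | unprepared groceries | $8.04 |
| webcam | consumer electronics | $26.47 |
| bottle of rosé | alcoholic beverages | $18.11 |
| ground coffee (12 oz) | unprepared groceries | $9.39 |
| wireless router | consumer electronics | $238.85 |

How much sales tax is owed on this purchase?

Chicken breast (2 lb) $8.04: unprepared groceries → 0% → $0.00
Webcam $26.47: consumer electronics, under $200.00 → 0% → $0.00
Bottle of rosé $18.11: alcoholic beverages → 12% → $2.17
Ground coffee (12 oz) $9.39: unprepared groceries → 0% → $0.00
Wireless router $238.85: consumer electronics, $200.00 or more → 5.75% → $13.73
Total tax = $2.17 + $13.73 = $15.90

$15.90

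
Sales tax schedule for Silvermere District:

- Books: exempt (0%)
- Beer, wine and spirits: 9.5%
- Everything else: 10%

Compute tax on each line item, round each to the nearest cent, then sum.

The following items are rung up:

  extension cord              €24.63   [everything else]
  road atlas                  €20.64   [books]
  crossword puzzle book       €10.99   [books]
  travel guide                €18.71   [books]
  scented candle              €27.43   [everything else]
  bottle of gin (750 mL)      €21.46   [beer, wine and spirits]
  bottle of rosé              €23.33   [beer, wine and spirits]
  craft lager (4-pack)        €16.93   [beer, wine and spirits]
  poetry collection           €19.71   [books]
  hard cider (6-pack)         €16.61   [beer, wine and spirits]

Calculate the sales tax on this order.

Extension cord €24.63: everything else → 10% → €2.46
Road atlas €20.64: books → 0% → €0.00
Crossword puzzle book €10.99: books → 0% → €0.00
Travel guide €18.71: books → 0% → €0.00
Scented candle €27.43: everything else → 10% → €2.74
Bottle of gin (750 mL) €21.46: beer, wine and spirits → 9.5% → €2.04
Bottle of rosé €23.33: beer, wine and spirits → 9.5% → €2.22
Craft lager (4-pack) €16.93: beer, wine and spirits → 9.5% → €1.61
Poetry collection €19.71: books → 0% → €0.00
Hard cider (6-pack) €16.61: beer, wine and spirits → 9.5% → €1.58
Total tax = €2.46 + €2.74 + €2.04 + €2.22 + €1.61 + €1.58 = €12.65

€12.65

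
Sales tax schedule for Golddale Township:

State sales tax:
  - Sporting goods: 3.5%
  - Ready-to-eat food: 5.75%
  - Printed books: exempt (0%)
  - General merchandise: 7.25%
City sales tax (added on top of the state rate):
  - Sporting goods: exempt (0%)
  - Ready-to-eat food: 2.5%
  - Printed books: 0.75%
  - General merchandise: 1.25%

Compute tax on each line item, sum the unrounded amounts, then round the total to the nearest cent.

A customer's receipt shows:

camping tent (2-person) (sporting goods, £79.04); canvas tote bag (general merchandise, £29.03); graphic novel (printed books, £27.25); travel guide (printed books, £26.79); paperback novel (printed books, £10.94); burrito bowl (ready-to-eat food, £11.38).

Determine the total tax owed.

£6.66

Camping tent (2-person) £79.04: sporting goods → 3.5% + 0% city = 3.5% → £2.7664
Canvas tote bag £29.03: general merchandise → 7.25% + 1.25% city = 8.5% → £2.46755
Graphic novel £27.25: printed books → 0% + 0.75% city = 0.75% → £0.204375
Travel guide £26.79: printed books → 0% + 0.75% city = 0.75% → £0.200925
Paperback novel £10.94: printed books → 0% + 0.75% city = 0.75% → £0.08205
Burrito bowl £11.38: ready-to-eat food → 5.75% + 2.5% city = 8.25% → £0.93885
Unrounded tax sum = £6.66015 → £6.66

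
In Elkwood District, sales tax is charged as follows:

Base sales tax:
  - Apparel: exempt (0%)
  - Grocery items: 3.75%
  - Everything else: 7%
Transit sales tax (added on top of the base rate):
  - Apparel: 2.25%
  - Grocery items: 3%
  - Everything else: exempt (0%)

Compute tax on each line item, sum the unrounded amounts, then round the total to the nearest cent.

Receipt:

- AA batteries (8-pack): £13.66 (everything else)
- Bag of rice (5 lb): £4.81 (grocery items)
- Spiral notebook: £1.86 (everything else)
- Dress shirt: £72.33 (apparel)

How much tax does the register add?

£3.04

AA batteries (8-pack) £13.66: everything else → 7% + 0% transit = 7% → £0.9562
Bag of rice (5 lb) £4.81: grocery items → 3.75% + 3% transit = 6.75% → £0.324675
Spiral notebook £1.86: everything else → 7% + 0% transit = 7% → £0.1302
Dress shirt £72.33: apparel → 0% + 2.25% transit = 2.25% → £1.627425
Unrounded tax sum = £3.0385 → £3.04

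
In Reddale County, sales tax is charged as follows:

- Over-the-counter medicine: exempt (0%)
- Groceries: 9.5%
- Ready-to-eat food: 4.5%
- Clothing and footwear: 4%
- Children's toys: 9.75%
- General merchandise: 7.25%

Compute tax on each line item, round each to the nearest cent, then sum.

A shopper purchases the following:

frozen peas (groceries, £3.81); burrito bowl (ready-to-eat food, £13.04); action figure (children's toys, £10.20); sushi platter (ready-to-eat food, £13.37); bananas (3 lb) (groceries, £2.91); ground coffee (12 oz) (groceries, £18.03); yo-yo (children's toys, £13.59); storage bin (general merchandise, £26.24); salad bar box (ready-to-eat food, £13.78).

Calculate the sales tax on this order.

Frozen peas £3.81: groceries → 9.5% → £0.36
Burrito bowl £13.04: ready-to-eat food → 4.5% → £0.59
Action figure £10.20: children's toys → 9.75% → £0.99
Sushi platter £13.37: ready-to-eat food → 4.5% → £0.60
Bananas (3 lb) £2.91: groceries → 9.5% → £0.28
Ground coffee (12 oz) £18.03: groceries → 9.5% → £1.71
Yo-yo £13.59: children's toys → 9.75% → £1.33
Storage bin £26.24: general merchandise → 7.25% → £1.90
Salad bar box £13.78: ready-to-eat food → 4.5% → £0.62
Total tax = £0.36 + £0.59 + £0.99 + £0.60 + £0.28 + £1.71 + £1.33 + £1.90 + £0.62 = £8.38

£8.38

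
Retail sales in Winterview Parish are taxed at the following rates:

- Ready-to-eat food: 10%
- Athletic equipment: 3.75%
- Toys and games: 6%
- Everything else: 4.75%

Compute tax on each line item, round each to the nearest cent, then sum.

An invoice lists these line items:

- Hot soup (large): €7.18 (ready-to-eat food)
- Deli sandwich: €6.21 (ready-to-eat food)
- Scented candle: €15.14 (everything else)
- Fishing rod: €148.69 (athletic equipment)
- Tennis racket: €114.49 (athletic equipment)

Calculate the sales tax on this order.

€11.93

Hot soup (large) €7.18: ready-to-eat food → 10% → €0.72
Deli sandwich €6.21: ready-to-eat food → 10% → €0.62
Scented candle €15.14: everything else → 4.75% → €0.72
Fishing rod €148.69: athletic equipment → 3.75% → €5.58
Tennis racket €114.49: athletic equipment → 3.75% → €4.29
Total tax = €0.72 + €0.62 + €0.72 + €5.58 + €4.29 = €11.93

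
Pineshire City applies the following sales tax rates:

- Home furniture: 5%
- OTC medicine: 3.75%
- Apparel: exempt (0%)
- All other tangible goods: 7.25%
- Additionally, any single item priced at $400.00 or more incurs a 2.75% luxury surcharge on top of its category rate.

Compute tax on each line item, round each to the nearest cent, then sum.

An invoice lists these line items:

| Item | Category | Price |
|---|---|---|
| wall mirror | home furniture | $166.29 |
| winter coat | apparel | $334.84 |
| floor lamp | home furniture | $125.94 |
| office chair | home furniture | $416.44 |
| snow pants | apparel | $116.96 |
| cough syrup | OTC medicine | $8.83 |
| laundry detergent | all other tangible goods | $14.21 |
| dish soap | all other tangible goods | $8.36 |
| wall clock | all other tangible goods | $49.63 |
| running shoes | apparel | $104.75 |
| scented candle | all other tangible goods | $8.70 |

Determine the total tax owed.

$53.08

Wall mirror $166.29: home furniture → 5% → $8.31
Winter coat $334.84: apparel → 0% → $0.00
Floor lamp $125.94: home furniture → 5% → $6.30
Office chair $416.44: home furniture → 5% + 2.75% surcharge = 7.75% → $32.27
Snow pants $116.96: apparel → 0% → $0.00
Cough syrup $8.83: OTC medicine → 3.75% → $0.33
Laundry detergent $14.21: all other tangible goods → 7.25% → $1.03
Dish soap $8.36: all other tangible goods → 7.25% → $0.61
Wall clock $49.63: all other tangible goods → 7.25% → $3.60
Running shoes $104.75: apparel → 0% → $0.00
Scented candle $8.70: all other tangible goods → 7.25% → $0.63
Total tax = $8.31 + $6.30 + $32.27 + $0.33 + $1.03 + $0.61 + $3.60 + $0.63 = $53.08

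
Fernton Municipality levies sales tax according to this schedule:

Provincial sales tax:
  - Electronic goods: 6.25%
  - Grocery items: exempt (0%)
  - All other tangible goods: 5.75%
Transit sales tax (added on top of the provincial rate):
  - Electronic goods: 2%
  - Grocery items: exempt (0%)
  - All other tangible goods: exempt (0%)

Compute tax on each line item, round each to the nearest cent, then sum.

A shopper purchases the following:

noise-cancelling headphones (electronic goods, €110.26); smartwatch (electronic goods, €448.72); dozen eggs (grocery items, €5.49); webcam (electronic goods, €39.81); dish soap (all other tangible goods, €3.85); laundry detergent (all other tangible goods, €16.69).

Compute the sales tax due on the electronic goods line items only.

€49.40

Noise-cancelling headphones €110.26: electronic goods → 6.25% + 2% transit = 8.25% → €9.10
Smartwatch €448.72: electronic goods → 6.25% + 2% transit = 8.25% → €37.02
Webcam €39.81: electronic goods → 6.25% + 2% transit = 8.25% → €3.28
Tax on electronic goods = €9.10 + €37.02 + €3.28 = €49.40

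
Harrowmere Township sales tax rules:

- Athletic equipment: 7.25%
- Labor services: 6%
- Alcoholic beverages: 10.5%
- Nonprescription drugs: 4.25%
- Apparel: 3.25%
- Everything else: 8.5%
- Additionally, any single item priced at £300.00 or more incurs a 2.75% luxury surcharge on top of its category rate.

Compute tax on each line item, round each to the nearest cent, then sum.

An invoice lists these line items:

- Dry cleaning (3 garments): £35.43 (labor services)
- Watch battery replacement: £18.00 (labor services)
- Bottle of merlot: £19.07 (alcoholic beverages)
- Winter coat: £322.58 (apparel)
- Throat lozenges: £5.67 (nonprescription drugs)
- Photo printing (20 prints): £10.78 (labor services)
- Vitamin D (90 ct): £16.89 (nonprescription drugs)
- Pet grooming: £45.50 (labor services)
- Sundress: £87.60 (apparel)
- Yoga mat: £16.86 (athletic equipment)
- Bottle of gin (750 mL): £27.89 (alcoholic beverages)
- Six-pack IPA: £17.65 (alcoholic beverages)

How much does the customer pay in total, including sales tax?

Dry cleaning (3 garments) £35.43: labor services → 6% → £2.13
Watch battery replacement £18.00: labor services → 6% → £1.08
Bottle of merlot £19.07: alcoholic beverages → 10.5% → £2.00
Winter coat £322.58: apparel → 3.25% + 2.75% surcharge = 6% → £19.35
Throat lozenges £5.67: nonprescription drugs → 4.25% → £0.24
Photo printing (20 prints) £10.78: labor services → 6% → £0.65
Vitamin D (90 ct) £16.89: nonprescription drugs → 4.25% → £0.72
Pet grooming £45.50: labor services → 6% → £2.73
Sundress £87.60: apparel → 3.25% → £2.85
Yoga mat £16.86: athletic equipment → 7.25% → £1.22
Bottle of gin (750 mL) £27.89: alcoholic beverages → 10.5% → £2.93
Six-pack IPA £17.65: alcoholic beverages → 10.5% → £1.85
Subtotal = £623.92; tax = £37.75; total due = £661.67

£661.67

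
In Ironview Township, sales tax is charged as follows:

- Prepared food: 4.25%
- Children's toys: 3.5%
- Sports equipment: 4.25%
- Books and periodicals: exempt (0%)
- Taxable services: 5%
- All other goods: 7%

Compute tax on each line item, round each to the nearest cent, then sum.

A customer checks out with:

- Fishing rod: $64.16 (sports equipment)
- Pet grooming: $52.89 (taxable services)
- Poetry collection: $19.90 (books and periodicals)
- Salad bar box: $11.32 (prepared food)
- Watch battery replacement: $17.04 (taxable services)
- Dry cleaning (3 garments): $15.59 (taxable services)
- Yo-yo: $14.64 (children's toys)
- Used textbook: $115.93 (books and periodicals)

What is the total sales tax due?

Fishing rod $64.16: sports equipment → 4.25% → $2.73
Pet grooming $52.89: taxable services → 5% → $2.64
Poetry collection $19.90: books and periodicals → 0% → $0.00
Salad bar box $11.32: prepared food → 4.25% → $0.48
Watch battery replacement $17.04: taxable services → 5% → $0.85
Dry cleaning (3 garments) $15.59: taxable services → 5% → $0.78
Yo-yo $14.64: children's toys → 3.5% → $0.51
Used textbook $115.93: books and periodicals → 0% → $0.00
Total tax = $2.73 + $2.64 + $0.48 + $0.85 + $0.78 + $0.51 = $7.99

$7.99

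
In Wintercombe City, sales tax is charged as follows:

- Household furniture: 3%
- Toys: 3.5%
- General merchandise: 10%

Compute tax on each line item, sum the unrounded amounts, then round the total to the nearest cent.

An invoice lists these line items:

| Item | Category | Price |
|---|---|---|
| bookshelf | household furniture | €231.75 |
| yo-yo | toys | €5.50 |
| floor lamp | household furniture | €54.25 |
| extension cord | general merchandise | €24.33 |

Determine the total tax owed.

Bookshelf €231.75: household furniture → 3% → €6.9525
Yo-yo €5.50: toys → 3.5% → €0.1925
Floor lamp €54.25: household furniture → 3% → €1.6275
Extension cord €24.33: general merchandise → 10% → €2.433
Unrounded tax sum = €11.2055 → €11.21

€11.21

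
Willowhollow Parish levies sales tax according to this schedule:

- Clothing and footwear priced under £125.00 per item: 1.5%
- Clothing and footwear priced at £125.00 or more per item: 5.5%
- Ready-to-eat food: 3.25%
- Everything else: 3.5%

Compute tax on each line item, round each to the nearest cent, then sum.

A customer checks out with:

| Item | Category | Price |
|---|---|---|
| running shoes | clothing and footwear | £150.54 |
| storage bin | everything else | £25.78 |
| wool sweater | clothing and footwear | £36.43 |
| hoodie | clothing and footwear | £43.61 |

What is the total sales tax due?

Running shoes £150.54: clothing and footwear, £125.00 or more → 5.5% → £8.28
Storage bin £25.78: everything else → 3.5% → £0.90
Wool sweater £36.43: clothing and footwear, under £125.00 → 1.5% → £0.55
Hoodie £43.61: clothing and footwear, under £125.00 → 1.5% → £0.65
Total tax = £8.28 + £0.90 + £0.55 + £0.65 = £10.38

£10.38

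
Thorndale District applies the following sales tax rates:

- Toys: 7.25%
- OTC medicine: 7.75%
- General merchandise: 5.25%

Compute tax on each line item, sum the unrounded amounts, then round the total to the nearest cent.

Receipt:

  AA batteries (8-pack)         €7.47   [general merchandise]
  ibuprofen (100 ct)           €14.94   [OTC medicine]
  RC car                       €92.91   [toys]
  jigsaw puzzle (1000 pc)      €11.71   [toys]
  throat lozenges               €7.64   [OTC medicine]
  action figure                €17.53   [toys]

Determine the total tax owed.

€11.00

AA batteries (8-pack) €7.47: general merchandise → 5.25% → €0.392175
Ibuprofen (100 ct) €14.94: OTC medicine → 7.75% → €1.15785
RC car €92.91: toys → 7.25% → €6.735975
Jigsaw puzzle (1000 pc) €11.71: toys → 7.25% → €0.848975
Throat lozenges €7.64: OTC medicine → 7.75% → €0.5921
Action figure €17.53: toys → 7.25% → €1.270925
Unrounded tax sum = €10.998 → €11.00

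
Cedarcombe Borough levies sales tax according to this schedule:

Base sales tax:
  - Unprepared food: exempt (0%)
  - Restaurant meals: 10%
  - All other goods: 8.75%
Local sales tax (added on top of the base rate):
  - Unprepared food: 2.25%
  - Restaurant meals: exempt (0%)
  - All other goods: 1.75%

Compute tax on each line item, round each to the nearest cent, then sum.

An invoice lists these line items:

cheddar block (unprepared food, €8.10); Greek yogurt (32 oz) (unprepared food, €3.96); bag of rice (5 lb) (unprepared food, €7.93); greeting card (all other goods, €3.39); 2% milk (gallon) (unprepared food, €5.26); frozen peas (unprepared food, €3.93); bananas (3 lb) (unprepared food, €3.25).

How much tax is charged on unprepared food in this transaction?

Cheddar block €8.10: unprepared food → 0% + 2.25% local = 2.25% → €0.18
Greek yogurt (32 oz) €3.96: unprepared food → 0% + 2.25% local = 2.25% → €0.09
Bag of rice (5 lb) €7.93: unprepared food → 0% + 2.25% local = 2.25% → €0.18
2% milk (gallon) €5.26: unprepared food → 0% + 2.25% local = 2.25% → €0.12
Frozen peas €3.93: unprepared food → 0% + 2.25% local = 2.25% → €0.09
Bananas (3 lb) €3.25: unprepared food → 0% + 2.25% local = 2.25% → €0.07
Tax on unprepared food = €0.18 + €0.09 + €0.18 + €0.12 + €0.09 + €0.07 = €0.73

€0.73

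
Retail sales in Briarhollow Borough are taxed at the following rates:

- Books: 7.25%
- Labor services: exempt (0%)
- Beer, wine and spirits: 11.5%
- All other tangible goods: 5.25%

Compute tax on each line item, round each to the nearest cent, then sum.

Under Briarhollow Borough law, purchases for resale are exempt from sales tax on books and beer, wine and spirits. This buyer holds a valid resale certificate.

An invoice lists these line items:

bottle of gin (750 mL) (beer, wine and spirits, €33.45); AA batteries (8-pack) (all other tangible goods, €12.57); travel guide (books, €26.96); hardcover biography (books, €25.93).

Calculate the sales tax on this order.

€0.66

Bottle of gin (750 mL) €33.45: beer, wine and spirits, buyer-exempt → 0% → €0.00
AA batteries (8-pack) €12.57: all other tangible goods → 5.25% → €0.66
Travel guide €26.96: books, buyer-exempt → 0% → €0.00
Hardcover biography €25.93: books, buyer-exempt → 0% → €0.00
Total tax = €0.66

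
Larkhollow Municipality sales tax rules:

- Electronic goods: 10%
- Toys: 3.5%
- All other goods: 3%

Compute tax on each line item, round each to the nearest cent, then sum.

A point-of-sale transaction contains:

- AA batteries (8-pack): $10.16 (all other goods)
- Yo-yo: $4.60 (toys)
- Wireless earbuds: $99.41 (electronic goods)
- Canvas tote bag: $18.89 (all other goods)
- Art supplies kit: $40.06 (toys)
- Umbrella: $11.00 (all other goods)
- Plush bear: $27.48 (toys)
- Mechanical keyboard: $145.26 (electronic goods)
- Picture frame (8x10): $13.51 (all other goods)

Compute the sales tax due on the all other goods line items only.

AA batteries (8-pack) $10.16: all other goods → 3% → $0.30
Canvas tote bag $18.89: all other goods → 3% → $0.57
Umbrella $11.00: all other goods → 3% → $0.33
Picture frame (8x10) $13.51: all other goods → 3% → $0.41
Tax on all other goods = $0.30 + $0.57 + $0.33 + $0.41 = $1.61

$1.61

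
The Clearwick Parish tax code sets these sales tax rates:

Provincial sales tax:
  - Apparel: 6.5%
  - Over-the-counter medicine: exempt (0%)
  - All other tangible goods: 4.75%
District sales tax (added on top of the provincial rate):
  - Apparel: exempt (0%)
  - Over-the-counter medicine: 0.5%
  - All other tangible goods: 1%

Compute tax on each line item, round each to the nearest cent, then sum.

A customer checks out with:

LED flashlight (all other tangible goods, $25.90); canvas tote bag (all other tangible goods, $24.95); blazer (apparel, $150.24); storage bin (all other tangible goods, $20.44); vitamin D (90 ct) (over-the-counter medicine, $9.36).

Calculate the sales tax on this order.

LED flashlight $25.90: all other tangible goods → 4.75% + 1% district = 5.75% → $1.49
Canvas tote bag $24.95: all other tangible goods → 4.75% + 1% district = 5.75% → $1.43
Blazer $150.24: apparel → 6.5% + 0% district = 6.5% → $9.77
Storage bin $20.44: all other tangible goods → 4.75% + 1% district = 5.75% → $1.18
Vitamin D (90 ct) $9.36: over-the-counter medicine → 0% + 0.5% district = 0.5% → $0.05
Total tax = $1.49 + $1.43 + $9.77 + $1.18 + $0.05 = $13.92

$13.92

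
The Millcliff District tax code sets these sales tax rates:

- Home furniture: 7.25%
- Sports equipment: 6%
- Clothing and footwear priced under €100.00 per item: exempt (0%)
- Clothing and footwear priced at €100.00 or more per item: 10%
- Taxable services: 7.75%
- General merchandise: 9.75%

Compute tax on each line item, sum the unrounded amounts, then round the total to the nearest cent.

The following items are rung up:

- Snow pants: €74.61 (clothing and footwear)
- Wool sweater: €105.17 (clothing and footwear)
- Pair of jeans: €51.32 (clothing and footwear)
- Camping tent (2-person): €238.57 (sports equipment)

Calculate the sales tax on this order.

€24.83

Snow pants €74.61: clothing and footwear, under €100.00 → 0% → €0.00
Wool sweater €105.17: clothing and footwear, €100.00 or more → 10% → €10.517
Pair of jeans €51.32: clothing and footwear, under €100.00 → 0% → €0.00
Camping tent (2-person) €238.57: sports equipment → 6% → €14.3142
Unrounded tax sum = €24.8312 → €24.83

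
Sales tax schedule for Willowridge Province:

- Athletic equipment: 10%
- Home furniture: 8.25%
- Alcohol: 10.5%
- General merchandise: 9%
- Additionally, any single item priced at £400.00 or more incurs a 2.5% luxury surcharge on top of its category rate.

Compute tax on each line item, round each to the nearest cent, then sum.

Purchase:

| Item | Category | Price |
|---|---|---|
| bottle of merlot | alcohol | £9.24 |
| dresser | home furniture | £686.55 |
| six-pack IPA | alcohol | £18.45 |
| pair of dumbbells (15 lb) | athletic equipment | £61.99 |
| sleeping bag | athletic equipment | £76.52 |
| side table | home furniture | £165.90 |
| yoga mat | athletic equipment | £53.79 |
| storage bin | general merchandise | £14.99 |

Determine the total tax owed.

£110.98

Bottle of merlot £9.24: alcohol → 10.5% → £0.97
Dresser £686.55: home furniture → 8.25% + 2.5% surcharge = 10.75% → £73.80
Six-pack IPA £18.45: alcohol → 10.5% → £1.94
Pair of dumbbells (15 lb) £61.99: athletic equipment → 10% → £6.20
Sleeping bag £76.52: athletic equipment → 10% → £7.65
Side table £165.90: home furniture → 8.25% → £13.69
Yoga mat £53.79: athletic equipment → 10% → £5.38
Storage bin £14.99: general merchandise → 9% → £1.35
Total tax = £0.97 + £73.80 + £1.94 + £6.20 + £7.65 + £13.69 + £5.38 + £1.35 = £110.98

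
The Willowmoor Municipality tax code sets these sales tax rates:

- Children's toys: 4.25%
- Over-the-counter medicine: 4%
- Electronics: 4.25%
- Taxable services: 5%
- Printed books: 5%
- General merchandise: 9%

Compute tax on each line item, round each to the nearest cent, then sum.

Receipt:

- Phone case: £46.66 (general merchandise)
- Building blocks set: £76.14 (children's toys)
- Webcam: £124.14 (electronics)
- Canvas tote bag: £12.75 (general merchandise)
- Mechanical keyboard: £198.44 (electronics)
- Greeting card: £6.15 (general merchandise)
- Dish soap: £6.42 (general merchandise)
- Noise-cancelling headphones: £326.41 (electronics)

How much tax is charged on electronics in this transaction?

Webcam £124.14: electronics → 4.25% → £5.28
Mechanical keyboard £198.44: electronics → 4.25% → £8.43
Noise-cancelling headphones £326.41: electronics → 4.25% → £13.87
Tax on electronics = £5.28 + £8.43 + £13.87 = £27.58

£27.58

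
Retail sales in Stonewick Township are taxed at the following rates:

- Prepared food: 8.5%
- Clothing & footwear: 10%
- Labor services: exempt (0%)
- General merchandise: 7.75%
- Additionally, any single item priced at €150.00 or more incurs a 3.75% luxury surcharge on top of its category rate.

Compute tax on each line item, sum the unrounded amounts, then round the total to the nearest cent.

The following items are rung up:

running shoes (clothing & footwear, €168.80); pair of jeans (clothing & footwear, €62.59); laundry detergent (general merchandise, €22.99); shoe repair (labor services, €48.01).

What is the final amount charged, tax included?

Running shoes €168.80: clothing & footwear → 10% + 3.75% surcharge = 13.75% → €23.21
Pair of jeans €62.59: clothing & footwear → 10% → €6.259
Laundry detergent €22.99: general merchandise → 7.75% → €1.781725
Shoe repair €48.01: labor services → 0% → €0.00
Subtotal = €302.39; unrounded tax = €31.250725 → €31.25; total due = €333.64

€333.64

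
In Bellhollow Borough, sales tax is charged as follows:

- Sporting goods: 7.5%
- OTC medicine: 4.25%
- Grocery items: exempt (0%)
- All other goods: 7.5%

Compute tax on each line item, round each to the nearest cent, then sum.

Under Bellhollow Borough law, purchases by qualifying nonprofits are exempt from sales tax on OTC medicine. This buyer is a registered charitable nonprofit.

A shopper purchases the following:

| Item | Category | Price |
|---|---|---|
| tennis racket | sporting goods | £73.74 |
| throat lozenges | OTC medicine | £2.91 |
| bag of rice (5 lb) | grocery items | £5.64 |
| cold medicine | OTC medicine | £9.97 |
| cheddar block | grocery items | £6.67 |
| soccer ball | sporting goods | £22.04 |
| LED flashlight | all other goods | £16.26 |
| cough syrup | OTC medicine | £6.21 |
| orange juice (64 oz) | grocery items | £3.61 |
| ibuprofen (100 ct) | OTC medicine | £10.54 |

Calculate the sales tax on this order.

Tennis racket £73.74: sporting goods → 7.5% → £5.53
Throat lozenges £2.91: OTC medicine, buyer-exempt → 0% → £0.00
Bag of rice (5 lb) £5.64: grocery items → 0% → £0.00
Cold medicine £9.97: OTC medicine, buyer-exempt → 0% → £0.00
Cheddar block £6.67: grocery items → 0% → £0.00
Soccer ball £22.04: sporting goods → 7.5% → £1.65
LED flashlight £16.26: all other goods → 7.5% → £1.22
Cough syrup £6.21: OTC medicine, buyer-exempt → 0% → £0.00
Orange juice (64 oz) £3.61: grocery items → 0% → £0.00
Ibuprofen (100 ct) £10.54: OTC medicine, buyer-exempt → 0% → £0.00
Total tax = £5.53 + £1.65 + £1.22 = £8.40

£8.40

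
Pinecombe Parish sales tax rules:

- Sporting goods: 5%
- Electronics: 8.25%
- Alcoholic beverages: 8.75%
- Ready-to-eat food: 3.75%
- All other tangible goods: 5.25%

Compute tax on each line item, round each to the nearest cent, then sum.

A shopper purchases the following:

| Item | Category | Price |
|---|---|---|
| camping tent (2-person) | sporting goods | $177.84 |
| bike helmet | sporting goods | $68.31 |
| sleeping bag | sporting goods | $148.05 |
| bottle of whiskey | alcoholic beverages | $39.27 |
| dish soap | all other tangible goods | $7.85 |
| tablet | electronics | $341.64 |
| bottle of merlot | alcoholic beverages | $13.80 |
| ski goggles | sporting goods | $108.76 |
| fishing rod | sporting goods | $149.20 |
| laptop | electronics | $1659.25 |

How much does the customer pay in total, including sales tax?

$2916.72

Camping tent (2-person) $177.84: sporting goods → 5% → $8.89
Bike helmet $68.31: sporting goods → 5% → $3.42
Sleeping bag $148.05: sporting goods → 5% → $7.40
Bottle of whiskey $39.27: alcoholic beverages → 8.75% → $3.44
Dish soap $7.85: all other tangible goods → 5.25% → $0.41
Tablet $341.64: electronics → 8.25% → $28.19
Bottle of merlot $13.80: alcoholic beverages → 8.75% → $1.21
Ski goggles $108.76: sporting goods → 5% → $5.44
Fishing rod $149.20: sporting goods → 5% → $7.46
Laptop $1659.25: electronics → 8.25% → $136.89
Subtotal = $2713.97; tax = $202.75; total due = $2916.72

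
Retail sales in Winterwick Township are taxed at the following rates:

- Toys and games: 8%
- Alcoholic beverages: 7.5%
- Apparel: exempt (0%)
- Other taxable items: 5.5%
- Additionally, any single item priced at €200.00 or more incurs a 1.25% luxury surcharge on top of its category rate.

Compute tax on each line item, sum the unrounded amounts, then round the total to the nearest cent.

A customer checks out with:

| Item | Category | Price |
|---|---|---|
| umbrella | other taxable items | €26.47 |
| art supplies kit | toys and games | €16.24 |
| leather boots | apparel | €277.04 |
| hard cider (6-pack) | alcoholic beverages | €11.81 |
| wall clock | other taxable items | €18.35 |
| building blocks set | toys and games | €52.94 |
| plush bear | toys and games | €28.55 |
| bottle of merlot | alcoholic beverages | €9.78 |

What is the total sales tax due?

Umbrella €26.47: other taxable items → 5.5% → €1.45585
Art supplies kit €16.24: toys and games → 8% → €1.2992
Leather boots €277.04: apparel → 0% + 1.25% surcharge = 1.25% → €3.463
Hard cider (6-pack) €11.81: alcoholic beverages → 7.5% → €0.88575
Wall clock €18.35: other taxable items → 5.5% → €1.00925
Building blocks set €52.94: toys and games → 8% → €4.2352
Plush bear €28.55: toys and games → 8% → €2.284
Bottle of merlot €9.78: alcoholic beverages → 7.5% → €0.7335
Unrounded tax sum = €15.36575 → €15.37

€15.37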